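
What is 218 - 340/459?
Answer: 5866/27 ≈ 217.26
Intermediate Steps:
218 - 340/459 = 218 + (1/459)*(-340) = 218 - 20/27 = 5866/27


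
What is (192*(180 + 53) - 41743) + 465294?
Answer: 468287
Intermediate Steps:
(192*(180 + 53) - 41743) + 465294 = (192*233 - 41743) + 465294 = (44736 - 41743) + 465294 = 2993 + 465294 = 468287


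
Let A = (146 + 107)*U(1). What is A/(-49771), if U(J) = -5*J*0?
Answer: 0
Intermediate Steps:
U(J) = 0
A = 0 (A = (146 + 107)*0 = 253*0 = 0)
A/(-49771) = 0/(-49771) = 0*(-1/49771) = 0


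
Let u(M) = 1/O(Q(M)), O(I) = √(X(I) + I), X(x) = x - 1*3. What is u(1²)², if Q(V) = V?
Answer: -1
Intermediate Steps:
X(x) = -3 + x (X(x) = x - 3 = -3 + x)
O(I) = √(-3 + 2*I) (O(I) = √((-3 + I) + I) = √(-3 + 2*I))
u(M) = (-3 + 2*M)^(-½) (u(M) = 1/(√(-3 + 2*M)) = (-3 + 2*M)^(-½))
u(1²)² = ((-3 + 2*1²)^(-½))² = ((-3 + 2*1)^(-½))² = ((-3 + 2)^(-½))² = ((-1)^(-½))² = (-I)² = -1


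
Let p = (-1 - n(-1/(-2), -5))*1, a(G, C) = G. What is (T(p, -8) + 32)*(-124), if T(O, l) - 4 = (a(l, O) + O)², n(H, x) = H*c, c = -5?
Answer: -9703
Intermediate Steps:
n(H, x) = -5*H (n(H, x) = H*(-5) = -5*H)
p = 3/2 (p = (-1 - (-5)*(-1/(-2)))*1 = (-1 - (-5)*(-1*(-½)))*1 = (-1 - (-5)/2)*1 = (-1 - 1*(-5/2))*1 = (-1 + 5/2)*1 = (3/2)*1 = 3/2 ≈ 1.5000)
T(O, l) = 4 + (O + l)² (T(O, l) = 4 + (l + O)² = 4 + (O + l)²)
(T(p, -8) + 32)*(-124) = ((4 + (3/2 - 8)²) + 32)*(-124) = ((4 + (-13/2)²) + 32)*(-124) = ((4 + 169/4) + 32)*(-124) = (185/4 + 32)*(-124) = (313/4)*(-124) = -9703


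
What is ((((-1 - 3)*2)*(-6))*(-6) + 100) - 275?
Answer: -463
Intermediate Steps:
((((-1 - 3)*2)*(-6))*(-6) + 100) - 275 = ((-4*2*(-6))*(-6) + 100) - 275 = (-8*(-6)*(-6) + 100) - 275 = (48*(-6) + 100) - 275 = (-288 + 100) - 275 = -188 - 275 = -463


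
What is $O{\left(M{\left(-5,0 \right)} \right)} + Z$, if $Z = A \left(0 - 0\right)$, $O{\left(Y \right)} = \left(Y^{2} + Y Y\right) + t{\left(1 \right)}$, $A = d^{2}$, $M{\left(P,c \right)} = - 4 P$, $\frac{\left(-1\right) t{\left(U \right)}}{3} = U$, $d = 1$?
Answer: $797$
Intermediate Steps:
$t{\left(U \right)} = - 3 U$
$A = 1$ ($A = 1^{2} = 1$)
$O{\left(Y \right)} = -3 + 2 Y^{2}$ ($O{\left(Y \right)} = \left(Y^{2} + Y Y\right) - 3 = \left(Y^{2} + Y^{2}\right) - 3 = 2 Y^{2} - 3 = -3 + 2 Y^{2}$)
$Z = 0$ ($Z = 1 \left(0 - 0\right) = 1 \left(0 + 0\right) = 1 \cdot 0 = 0$)
$O{\left(M{\left(-5,0 \right)} \right)} + Z = \left(-3 + 2 \left(\left(-4\right) \left(-5\right)\right)^{2}\right) + 0 = \left(-3 + 2 \cdot 20^{2}\right) + 0 = \left(-3 + 2 \cdot 400\right) + 0 = \left(-3 + 800\right) + 0 = 797 + 0 = 797$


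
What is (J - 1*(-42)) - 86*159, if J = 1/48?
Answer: -654335/48 ≈ -13632.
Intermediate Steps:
J = 1/48 ≈ 0.020833
(J - 1*(-42)) - 86*159 = (1/48 - 1*(-42)) - 86*159 = (1/48 + 42) - 13674 = 2017/48 - 13674 = -654335/48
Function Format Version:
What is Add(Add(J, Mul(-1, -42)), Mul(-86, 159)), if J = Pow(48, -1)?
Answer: Rational(-654335, 48) ≈ -13632.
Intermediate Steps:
J = Rational(1, 48) ≈ 0.020833
Add(Add(J, Mul(-1, -42)), Mul(-86, 159)) = Add(Add(Rational(1, 48), Mul(-1, -42)), Mul(-86, 159)) = Add(Add(Rational(1, 48), 42), -13674) = Add(Rational(2017, 48), -13674) = Rational(-654335, 48)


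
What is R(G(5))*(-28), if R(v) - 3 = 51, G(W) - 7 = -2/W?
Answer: -1512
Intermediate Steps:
G(W) = 7 - 2/W
R(v) = 54 (R(v) = 3 + 51 = 54)
R(G(5))*(-28) = 54*(-28) = -1512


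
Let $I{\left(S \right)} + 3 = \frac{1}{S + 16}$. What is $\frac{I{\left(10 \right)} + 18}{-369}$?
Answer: $- \frac{391}{9594} \approx -0.040755$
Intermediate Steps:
$I{\left(S \right)} = -3 + \frac{1}{16 + S}$ ($I{\left(S \right)} = -3 + \frac{1}{S + 16} = -3 + \frac{1}{16 + S}$)
$\frac{I{\left(10 \right)} + 18}{-369} = \frac{\frac{-47 - 30}{16 + 10} + 18}{-369} = \left(\frac{-47 - 30}{26} + 18\right) \left(- \frac{1}{369}\right) = \left(\frac{1}{26} \left(-77\right) + 18\right) \left(- \frac{1}{369}\right) = \left(- \frac{77}{26} + 18\right) \left(- \frac{1}{369}\right) = \frac{391}{26} \left(- \frac{1}{369}\right) = - \frac{391}{9594}$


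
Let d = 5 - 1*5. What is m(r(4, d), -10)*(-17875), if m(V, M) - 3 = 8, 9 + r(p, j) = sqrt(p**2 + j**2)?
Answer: -196625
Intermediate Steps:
d = 0 (d = 5 - 5 = 0)
r(p, j) = -9 + sqrt(j**2 + p**2) (r(p, j) = -9 + sqrt(p**2 + j**2) = -9 + sqrt(j**2 + p**2))
m(V, M) = 11 (m(V, M) = 3 + 8 = 11)
m(r(4, d), -10)*(-17875) = 11*(-17875) = -196625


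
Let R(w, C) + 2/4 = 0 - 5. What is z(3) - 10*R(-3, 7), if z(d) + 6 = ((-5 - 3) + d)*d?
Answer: 34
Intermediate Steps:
R(w, C) = -11/2 (R(w, C) = -½ + (0 - 5) = -½ - 5 = -11/2)
z(d) = -6 + d*(-8 + d) (z(d) = -6 + ((-5 - 3) + d)*d = -6 + (-8 + d)*d = -6 + d*(-8 + d))
z(3) - 10*R(-3, 7) = (-6 + 3² - 8*3) - 10*(-11/2) = (-6 + 9 - 24) + 55 = -21 + 55 = 34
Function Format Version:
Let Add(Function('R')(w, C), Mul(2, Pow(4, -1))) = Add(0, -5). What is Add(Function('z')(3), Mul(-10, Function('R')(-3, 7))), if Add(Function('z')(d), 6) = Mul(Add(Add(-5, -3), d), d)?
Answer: 34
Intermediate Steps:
Function('R')(w, C) = Rational(-11, 2) (Function('R')(w, C) = Add(Rational(-1, 2), Add(0, -5)) = Add(Rational(-1, 2), -5) = Rational(-11, 2))
Function('z')(d) = Add(-6, Mul(d, Add(-8, d))) (Function('z')(d) = Add(-6, Mul(Add(Add(-5, -3), d), d)) = Add(-6, Mul(Add(-8, d), d)) = Add(-6, Mul(d, Add(-8, d))))
Add(Function('z')(3), Mul(-10, Function('R')(-3, 7))) = Add(Add(-6, Pow(3, 2), Mul(-8, 3)), Mul(-10, Rational(-11, 2))) = Add(Add(-6, 9, -24), 55) = Add(-21, 55) = 34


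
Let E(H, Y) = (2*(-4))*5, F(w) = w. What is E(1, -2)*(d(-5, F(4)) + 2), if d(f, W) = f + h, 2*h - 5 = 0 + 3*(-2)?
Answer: 140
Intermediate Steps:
E(H, Y) = -40 (E(H, Y) = -8*5 = -40)
h = -1/2 (h = 5/2 + (0 + 3*(-2))/2 = 5/2 + (0 - 6)/2 = 5/2 + (1/2)*(-6) = 5/2 - 3 = -1/2 ≈ -0.50000)
d(f, W) = -1/2 + f (d(f, W) = f - 1/2 = -1/2 + f)
E(1, -2)*(d(-5, F(4)) + 2) = -40*((-1/2 - 5) + 2) = -40*(-11/2 + 2) = -40*(-7/2) = 140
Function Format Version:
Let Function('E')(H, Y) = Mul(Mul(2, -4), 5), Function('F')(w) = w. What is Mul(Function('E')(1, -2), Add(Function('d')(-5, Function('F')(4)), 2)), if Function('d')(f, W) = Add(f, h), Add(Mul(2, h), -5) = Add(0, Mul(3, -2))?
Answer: 140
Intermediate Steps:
Function('E')(H, Y) = -40 (Function('E')(H, Y) = Mul(-8, 5) = -40)
h = Rational(-1, 2) (h = Add(Rational(5, 2), Mul(Rational(1, 2), Add(0, Mul(3, -2)))) = Add(Rational(5, 2), Mul(Rational(1, 2), Add(0, -6))) = Add(Rational(5, 2), Mul(Rational(1, 2), -6)) = Add(Rational(5, 2), -3) = Rational(-1, 2) ≈ -0.50000)
Function('d')(f, W) = Add(Rational(-1, 2), f) (Function('d')(f, W) = Add(f, Rational(-1, 2)) = Add(Rational(-1, 2), f))
Mul(Function('E')(1, -2), Add(Function('d')(-5, Function('F')(4)), 2)) = Mul(-40, Add(Add(Rational(-1, 2), -5), 2)) = Mul(-40, Add(Rational(-11, 2), 2)) = Mul(-40, Rational(-7, 2)) = 140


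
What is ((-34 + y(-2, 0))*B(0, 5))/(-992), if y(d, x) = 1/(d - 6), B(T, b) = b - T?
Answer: 1365/7936 ≈ 0.17200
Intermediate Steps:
y(d, x) = 1/(-6 + d)
((-34 + y(-2, 0))*B(0, 5))/(-992) = ((-34 + 1/(-6 - 2))*(5 - 1*0))/(-992) = ((-34 + 1/(-8))*(5 + 0))*(-1/992) = ((-34 - 1/8)*5)*(-1/992) = -273/8*5*(-1/992) = -1365/8*(-1/992) = 1365/7936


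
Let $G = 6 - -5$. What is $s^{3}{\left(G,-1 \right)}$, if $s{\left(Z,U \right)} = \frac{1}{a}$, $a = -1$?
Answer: $-1$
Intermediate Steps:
$G = 11$ ($G = 6 + 5 = 11$)
$s{\left(Z,U \right)} = -1$ ($s{\left(Z,U \right)} = \frac{1}{-1} = -1$)
$s^{3}{\left(G,-1 \right)} = \left(-1\right)^{3} = -1$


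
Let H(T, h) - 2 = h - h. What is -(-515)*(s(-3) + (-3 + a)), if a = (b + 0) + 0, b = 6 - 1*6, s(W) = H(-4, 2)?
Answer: -515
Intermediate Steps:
H(T, h) = 2 (H(T, h) = 2 + (h - h) = 2 + 0 = 2)
s(W) = 2
b = 0 (b = 6 - 6 = 0)
a = 0 (a = (0 + 0) + 0 = 0 + 0 = 0)
-(-515)*(s(-3) + (-3 + a)) = -(-515)*(2 + (-3 + 0)) = -(-515)*(2 - 3) = -(-515)*(-1) = -103*5 = -515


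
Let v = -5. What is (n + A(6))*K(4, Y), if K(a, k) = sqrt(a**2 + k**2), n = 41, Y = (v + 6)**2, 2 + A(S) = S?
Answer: 45*sqrt(17) ≈ 185.54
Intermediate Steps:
A(S) = -2 + S
Y = 1 (Y = (-5 + 6)**2 = 1**2 = 1)
(n + A(6))*K(4, Y) = (41 + (-2 + 6))*sqrt(4**2 + 1**2) = (41 + 4)*sqrt(16 + 1) = 45*sqrt(17)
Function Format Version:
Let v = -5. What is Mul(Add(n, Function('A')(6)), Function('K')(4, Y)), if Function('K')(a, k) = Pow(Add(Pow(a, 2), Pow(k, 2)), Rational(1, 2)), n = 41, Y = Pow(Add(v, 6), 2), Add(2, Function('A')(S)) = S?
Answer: Mul(45, Pow(17, Rational(1, 2))) ≈ 185.54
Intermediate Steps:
Function('A')(S) = Add(-2, S)
Y = 1 (Y = Pow(Add(-5, 6), 2) = Pow(1, 2) = 1)
Mul(Add(n, Function('A')(6)), Function('K')(4, Y)) = Mul(Add(41, Add(-2, 6)), Pow(Add(Pow(4, 2), Pow(1, 2)), Rational(1, 2))) = Mul(Add(41, 4), Pow(Add(16, 1), Rational(1, 2))) = Mul(45, Pow(17, Rational(1, 2)))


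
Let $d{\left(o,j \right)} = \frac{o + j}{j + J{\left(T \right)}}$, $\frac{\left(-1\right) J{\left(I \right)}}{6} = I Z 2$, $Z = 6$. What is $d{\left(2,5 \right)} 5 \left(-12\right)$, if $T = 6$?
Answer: $\frac{60}{61} \approx 0.98361$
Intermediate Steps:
$J{\left(I \right)} = - 72 I$ ($J{\left(I \right)} = - 6 I 6 \cdot 2 = - 6 \cdot 6 I 2 = - 6 \cdot 12 I = - 72 I$)
$d{\left(o,j \right)} = \frac{j + o}{-432 + j}$ ($d{\left(o,j \right)} = \frac{o + j}{j - 432} = \frac{j + o}{j - 432} = \frac{j + o}{-432 + j}$)
$d{\left(2,5 \right)} 5 \left(-12\right) = \frac{5 + 2}{-432 + 5} \cdot 5 \left(-12\right) = \frac{1}{-427} \cdot 7 \cdot 5 \left(-12\right) = \left(- \frac{1}{427}\right) 7 \cdot 5 \left(-12\right) = \left(- \frac{1}{61}\right) 5 \left(-12\right) = \left(- \frac{5}{61}\right) \left(-12\right) = \frac{60}{61}$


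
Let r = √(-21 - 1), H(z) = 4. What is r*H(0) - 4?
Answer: -4 + 4*I*√22 ≈ -4.0 + 18.762*I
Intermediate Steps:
r = I*√22 (r = √(-22) = I*√22 ≈ 4.6904*I)
r*H(0) - 4 = (I*√22)*4 - 4 = 4*I*√22 - 4 = -4 + 4*I*√22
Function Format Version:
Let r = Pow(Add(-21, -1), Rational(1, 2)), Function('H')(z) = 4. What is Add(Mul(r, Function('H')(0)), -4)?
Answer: Add(-4, Mul(4, I, Pow(22, Rational(1, 2)))) ≈ Add(-4.0000, Mul(18.762, I))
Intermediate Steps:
r = Mul(I, Pow(22, Rational(1, 2))) (r = Pow(-22, Rational(1, 2)) = Mul(I, Pow(22, Rational(1, 2))) ≈ Mul(4.6904, I))
Add(Mul(r, Function('H')(0)), -4) = Add(Mul(Mul(I, Pow(22, Rational(1, 2))), 4), -4) = Add(Mul(4, I, Pow(22, Rational(1, 2))), -4) = Add(-4, Mul(4, I, Pow(22, Rational(1, 2))))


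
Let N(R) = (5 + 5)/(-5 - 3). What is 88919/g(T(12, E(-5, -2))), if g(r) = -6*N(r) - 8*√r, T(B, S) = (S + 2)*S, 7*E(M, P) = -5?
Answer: 8714062/1503 + 19917856*I*√5/7515 ≈ 5797.8 + 5926.5*I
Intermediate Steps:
E(M, P) = -5/7 (E(M, P) = (⅐)*(-5) = -5/7)
N(R) = -5/4 (N(R) = 10/(-8) = 10*(-⅛) = -5/4)
T(B, S) = S*(2 + S) (T(B, S) = (2 + S)*S = S*(2 + S))
g(r) = 15/2 - 8*√r (g(r) = -6*(-5/4) - 8*√r = 15/2 - 8*√r)
88919/g(T(12, E(-5, -2))) = 88919/(15/2 - 8*I*√35*√(2 - 5/7)/7) = 88919/(15/2 - 8*3*I*√5/7) = 88919/(15/2 - 24*I*√5/7)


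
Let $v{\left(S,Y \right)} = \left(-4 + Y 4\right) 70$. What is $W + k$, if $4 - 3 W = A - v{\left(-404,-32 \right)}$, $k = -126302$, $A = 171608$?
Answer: $- \frac{559750}{3} \approx -1.8658 \cdot 10^{5}$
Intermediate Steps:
$v{\left(S,Y \right)} = -280 + 280 Y$ ($v{\left(S,Y \right)} = \left(-4 + 4 Y\right) 70 = -280 + 280 Y$)
$W = - \frac{180844}{3}$ ($W = \frac{4}{3} - \frac{171608 - \left(-280 + 280 \left(-32\right)\right)}{3} = \frac{4}{3} - \frac{171608 - \left(-280 - 8960\right)}{3} = \frac{4}{3} - \frac{171608 - -9240}{3} = \frac{4}{3} - \frac{171608 + 9240}{3} = \frac{4}{3} - \frac{180848}{3} = - \frac{180844}{3} \approx -60281.0$)
$W + k = - \frac{180844}{3} - 126302 = - \frac{559750}{3}$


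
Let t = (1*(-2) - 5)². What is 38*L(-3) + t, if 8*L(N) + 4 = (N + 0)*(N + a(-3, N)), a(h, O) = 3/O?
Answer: 87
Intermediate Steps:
t = 49 (t = (-2 - 5)² = (-7)² = 49)
L(N) = -½ + N*(N + 3/N)/8 (L(N) = -½ + ((N + 0)*(N + 3/N))/8 = -½ + (N*(N + 3/N))/8 = -½ + N*(N + 3/N)/8)
38*L(-3) + t = 38*(-⅛ + (⅛)*(-3)²) + 49 = 38*(-⅛ + (⅛)*9) + 49 = 38*(-⅛ + 9/8) + 49 = 38*1 + 49 = 38 + 49 = 87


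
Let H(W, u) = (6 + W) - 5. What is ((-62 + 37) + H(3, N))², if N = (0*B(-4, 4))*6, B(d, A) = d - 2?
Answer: 441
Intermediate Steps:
B(d, A) = -2 + d
N = 0 (N = (0*(-2 - 4))*6 = (0*(-6))*6 = 0*6 = 0)
H(W, u) = 1 + W
((-62 + 37) + H(3, N))² = ((-62 + 37) + (1 + 3))² = (-25 + 4)² = (-21)² = 441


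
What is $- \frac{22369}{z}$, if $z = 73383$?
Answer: $- \frac{22369}{73383} \approx -0.30483$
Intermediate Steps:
$- \frac{22369}{z} = - \frac{22369}{73383}$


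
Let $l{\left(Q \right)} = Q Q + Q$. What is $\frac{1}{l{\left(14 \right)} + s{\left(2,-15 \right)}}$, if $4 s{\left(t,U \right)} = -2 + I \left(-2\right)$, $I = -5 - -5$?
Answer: $\frac{2}{419} \approx 0.0047733$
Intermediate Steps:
$I = 0$ ($I = -5 + 5 = 0$)
$s{\left(t,U \right)} = - \frac{1}{2}$ ($s{\left(t,U \right)} = \frac{-2 + 0 \left(-2\right)}{4} = \frac{-2 + 0}{4} = \frac{1}{4} \left(-2\right) = - \frac{1}{2}$)
$l{\left(Q \right)} = Q + Q^{2}$ ($l{\left(Q \right)} = Q^{2} + Q = Q + Q^{2}$)
$\frac{1}{l{\left(14 \right)} + s{\left(2,-15 \right)}} = \frac{1}{14 \left(1 + 14\right) - \frac{1}{2}} = \frac{1}{14 \cdot 15 - \frac{1}{2}} = \frac{1}{210 - \frac{1}{2}} = \frac{1}{\frac{419}{2}} = \frac{2}{419}$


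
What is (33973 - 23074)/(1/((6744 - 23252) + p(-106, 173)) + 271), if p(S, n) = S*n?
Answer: 126595518/3147755 ≈ 40.218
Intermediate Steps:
(33973 - 23074)/(1/((6744 - 23252) + p(-106, 173)) + 271) = (33973 - 23074)/(1/((6744 - 23252) - 106*173) + 271) = 10899/(1/(-16508 - 18338) + 271) = 10899/(1/(-34846) + 271) = 10899/(-1/34846 + 271) = 10899/(9443265/34846) = 10899*(34846/9443265) = 126595518/3147755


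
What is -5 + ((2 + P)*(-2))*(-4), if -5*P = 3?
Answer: 31/5 ≈ 6.2000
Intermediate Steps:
P = -3/5 (P = -1/5*3 = -3/5 ≈ -0.60000)
-5 + ((2 + P)*(-2))*(-4) = -5 + ((2 - 3/5)*(-2))*(-4) = -5 + ((7/5)*(-2))*(-4) = -5 - 14/5*(-4) = -5 + 56/5 = 31/5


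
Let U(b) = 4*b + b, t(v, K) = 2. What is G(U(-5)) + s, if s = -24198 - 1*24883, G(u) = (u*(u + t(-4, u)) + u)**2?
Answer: 253419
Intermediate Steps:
U(b) = 5*b
G(u) = (u + u*(2 + u))**2 (G(u) = (u*(u + 2) + u)**2 = (u*(2 + u) + u)**2 = (u + u*(2 + u))**2)
s = -49081 (s = -24198 - 24883 = -49081)
G(U(-5)) + s = (5*(-5))**2*(3 + 5*(-5))**2 - 49081 = (-25)**2*(3 - 25)**2 - 49081 = 625*(-22)**2 - 49081 = 625*484 - 49081 = 302500 - 49081 = 253419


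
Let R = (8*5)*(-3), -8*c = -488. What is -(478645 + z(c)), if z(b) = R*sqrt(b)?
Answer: -478645 + 120*sqrt(61) ≈ -4.7771e+5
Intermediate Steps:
c = 61 (c = -1/8*(-488) = 61)
R = -120 (R = 40*(-3) = -120)
z(b) = -120*sqrt(b)
-(478645 + z(c)) = -(478645 - 120*sqrt(61)) = -478645 + 120*sqrt(61)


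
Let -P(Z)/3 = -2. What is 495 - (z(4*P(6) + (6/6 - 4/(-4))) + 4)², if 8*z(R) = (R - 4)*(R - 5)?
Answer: -53089/16 ≈ -3318.1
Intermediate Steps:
P(Z) = 6 (P(Z) = -3*(-2) = 6)
z(R) = (-5 + R)*(-4 + R)/8 (z(R) = ((R - 4)*(R - 5))/8 = ((-4 + R)*(-5 + R))/8 = ((-5 + R)*(-4 + R))/8 = (-5 + R)*(-4 + R)/8)
495 - (z(4*P(6) + (6/6 - 4/(-4))) + 4)² = 495 - ((5/2 - 9*(4*6 + (6/6 - 4/(-4)))/8 + (4*6 + (6/6 - 4/(-4)))²/8) + 4)² = 495 - ((5/2 - 9*(24 + (6*(⅙) - 4*(-¼)))/8 + (24 + (6*(⅙) - 4*(-¼)))²/8) + 4)² = 495 - ((5/2 - 9*(24 + (1 + 1))/8 + (24 + (1 + 1))²/8) + 4)² = 495 - ((5/2 - 9*(24 + 2)/8 + (24 + 2)²/8) + 4)² = 495 - ((5/2 - 9/8*26 + (⅛)*26²) + 4)² = 495 - ((5/2 - 117/4 + (⅛)*676) + 4)² = 495 - ((5/2 - 117/4 + 169/2) + 4)² = 495 - (231/4 + 4)² = 495 - (247/4)² = 495 - 1*61009/16 = 495 - 61009/16 = -53089/16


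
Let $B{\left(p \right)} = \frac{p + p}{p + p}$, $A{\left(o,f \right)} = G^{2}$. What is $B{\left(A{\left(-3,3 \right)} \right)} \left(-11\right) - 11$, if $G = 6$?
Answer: $-22$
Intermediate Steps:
$A{\left(o,f \right)} = 36$ ($A{\left(o,f \right)} = 6^{2} = 36$)
$B{\left(p \right)} = 1$ ($B{\left(p \right)} = \frac{2 p}{2 p} = 2 p \frac{1}{2 p} = 1$)
$B{\left(A{\left(-3,3 \right)} \right)} \left(-11\right) - 11 = 1 \left(-11\right) - 11 = -11 - 11 = -22$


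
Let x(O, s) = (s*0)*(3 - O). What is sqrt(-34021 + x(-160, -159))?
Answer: I*sqrt(34021) ≈ 184.45*I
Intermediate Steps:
x(O, s) = 0 (x(O, s) = 0*(3 - O) = 0)
sqrt(-34021 + x(-160, -159)) = sqrt(-34021 + 0) = sqrt(-34021) = I*sqrt(34021)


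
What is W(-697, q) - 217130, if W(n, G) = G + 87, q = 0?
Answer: -217043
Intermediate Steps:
W(n, G) = 87 + G
W(-697, q) - 217130 = (87 + 0) - 217130 = 87 - 217130 = -217043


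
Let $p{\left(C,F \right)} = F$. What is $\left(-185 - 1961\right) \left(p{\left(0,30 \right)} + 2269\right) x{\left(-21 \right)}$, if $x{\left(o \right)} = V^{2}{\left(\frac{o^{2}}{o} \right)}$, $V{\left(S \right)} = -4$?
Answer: $-78938464$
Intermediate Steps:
$x{\left(o \right)} = 16$ ($x{\left(o \right)} = \left(-4\right)^{2} = 16$)
$\left(-185 - 1961\right) \left(p{\left(0,30 \right)} + 2269\right) x{\left(-21 \right)} = \left(-185 - 1961\right) \left(30 + 2269\right) 16 = \left(-2146\right) 2299 \cdot 16 = \left(-4933654\right) 16 = -78938464$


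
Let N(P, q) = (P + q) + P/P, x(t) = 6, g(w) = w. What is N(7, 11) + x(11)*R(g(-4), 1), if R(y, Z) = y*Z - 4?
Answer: -29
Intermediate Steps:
N(P, q) = 1 + P + q (N(P, q) = (P + q) + 1 = 1 + P + q)
R(y, Z) = -4 + Z*y (R(y, Z) = Z*y - 4 = -4 + Z*y)
N(7, 11) + x(11)*R(g(-4), 1) = (1 + 7 + 11) + 6*(-4 + 1*(-4)) = 19 + 6*(-4 - 4) = 19 + 6*(-8) = 19 - 48 = -29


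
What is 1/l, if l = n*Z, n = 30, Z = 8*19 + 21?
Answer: 1/5190 ≈ 0.00019268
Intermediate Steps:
Z = 173 (Z = 152 + 21 = 173)
l = 5190 (l = 30*173 = 5190)
1/l = 1/5190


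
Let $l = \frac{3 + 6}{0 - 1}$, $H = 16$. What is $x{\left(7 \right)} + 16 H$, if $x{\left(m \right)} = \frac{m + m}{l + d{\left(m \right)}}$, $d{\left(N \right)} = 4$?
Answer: $\frac{1266}{5} \approx 253.2$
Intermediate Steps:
$l = -9$ ($l = \frac{9}{-1} = 9 \left(-1\right) = -9$)
$x{\left(m \right)} = - \frac{2 m}{5}$ ($x{\left(m \right)} = \frac{m + m}{-9 + 4} = \frac{2 m}{-5} = 2 m \left(- \frac{1}{5}\right) = - \frac{2 m}{5}$)
$x{\left(7 \right)} + 16 H = \left(- \frac{2}{5}\right) 7 + 16 \cdot 16 = - \frac{14}{5} + 256 = \frac{1266}{5}$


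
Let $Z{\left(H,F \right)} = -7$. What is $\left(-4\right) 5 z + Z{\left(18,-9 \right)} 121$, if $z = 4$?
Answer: $-927$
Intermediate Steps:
$\left(-4\right) 5 z + Z{\left(18,-9 \right)} 121 = \left(-4\right) 5 \cdot 4 - 847 = \left(-20\right) 4 - 847 = -80 - 847 = -927$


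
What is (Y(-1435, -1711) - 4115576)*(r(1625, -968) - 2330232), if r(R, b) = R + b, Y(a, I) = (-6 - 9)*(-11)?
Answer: 9587158580325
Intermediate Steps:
Y(a, I) = 165 (Y(a, I) = -15*(-11) = 165)
(Y(-1435, -1711) - 4115576)*(r(1625, -968) - 2330232) = (165 - 4115576)*((1625 - 968) - 2330232) = -4115411*(657 - 2330232) = -4115411*(-2329575) = 9587158580325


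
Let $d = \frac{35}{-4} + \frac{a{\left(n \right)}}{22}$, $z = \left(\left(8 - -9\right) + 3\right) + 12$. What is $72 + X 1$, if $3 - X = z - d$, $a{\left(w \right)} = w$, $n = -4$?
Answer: $\frac{1499}{44} \approx 34.068$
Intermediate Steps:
$z = 32$ ($z = \left(\left(8 + 9\right) + 3\right) + 12 = \left(17 + 3\right) + 12 = 20 + 12 = 32$)
$d = - \frac{393}{44}$ ($d = \frac{35}{-4} - \frac{4}{22} = 35 \left(- \frac{1}{4}\right) - \frac{2}{11} = - \frac{35}{4} - \frac{2}{11} = - \frac{393}{44} \approx -8.9318$)
$X = - \frac{1669}{44}$ ($X = 3 - \left(32 - - \frac{393}{44}\right) = 3 - \left(32 + \frac{393}{44}\right) = 3 - \frac{1801}{44} = - \frac{1669}{44} \approx -37.932$)
$72 + X 1 = 72 - \frac{1669}{44} = \frac{1499}{44}$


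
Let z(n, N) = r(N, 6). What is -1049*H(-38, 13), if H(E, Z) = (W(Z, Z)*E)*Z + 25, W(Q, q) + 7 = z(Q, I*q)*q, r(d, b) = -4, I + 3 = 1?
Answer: -30600379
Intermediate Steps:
I = -2 (I = -3 + 1 = -2)
z(n, N) = -4
W(Q, q) = -7 - 4*q
H(E, Z) = 25 + E*Z*(-7 - 4*Z) (H(E, Z) = ((-7 - 4*Z)*E)*Z + 25 = (E*(-7 - 4*Z))*Z + 25 = E*Z*(-7 - 4*Z) + 25 = 25 + E*Z*(-7 - 4*Z))
-1049*H(-38, 13) = -1049*(25 - 1*(-38)*13*(7 + 4*13)) = -1049*(25 - 1*(-38)*13*(7 + 52)) = -1049*(25 - 1*(-38)*13*59) = -1049*(25 + 29146) = -1049*29171 = -30600379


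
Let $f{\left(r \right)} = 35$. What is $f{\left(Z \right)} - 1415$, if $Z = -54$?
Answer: $-1380$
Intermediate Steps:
$f{\left(Z \right)} - 1415 = 35 - 1415 = -1380$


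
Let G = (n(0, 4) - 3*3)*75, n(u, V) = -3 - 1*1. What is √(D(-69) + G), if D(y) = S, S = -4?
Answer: I*√979 ≈ 31.289*I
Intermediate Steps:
n(u, V) = -4 (n(u, V) = -3 - 1 = -4)
D(y) = -4
G = -975 (G = (-4 - 3*3)*75 = (-4 - 9)*75 = -13*75 = -975)
√(D(-69) + G) = √(-4 - 975) = √(-979) = I*√979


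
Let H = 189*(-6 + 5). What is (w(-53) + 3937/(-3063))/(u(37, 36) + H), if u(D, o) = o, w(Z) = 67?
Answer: -201284/468639 ≈ -0.42951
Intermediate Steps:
H = -189 (H = 189*(-1) = -189)
(w(-53) + 3937/(-3063))/(u(37, 36) + H) = (67 + 3937/(-3063))/(36 - 189) = (67 + 3937*(-1/3063))/(-153) = (67 - 3937/3063)*(-1/153) = (201284/3063)*(-1/153) = -201284/468639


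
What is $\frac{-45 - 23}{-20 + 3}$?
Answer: $4$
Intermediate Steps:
$\frac{-45 - 23}{-20 + 3} = \frac{1}{-17} \left(-68\right) = \left(- \frac{1}{17}\right) \left(-68\right) = 4$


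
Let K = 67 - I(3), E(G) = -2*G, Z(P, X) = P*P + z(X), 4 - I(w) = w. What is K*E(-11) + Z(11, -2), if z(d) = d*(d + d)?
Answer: 1581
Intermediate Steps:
I(w) = 4 - w
z(d) = 2*d**2 (z(d) = d*(2*d) = 2*d**2)
Z(P, X) = P**2 + 2*X**2 (Z(P, X) = P*P + 2*X**2 = P**2 + 2*X**2)
K = 66 (K = 67 - (4 - 1*3) = 67 - (4 - 3) = 67 - 1*1 = 67 - 1 = 66)
K*E(-11) + Z(11, -2) = 66*(-2*(-11)) + (11**2 + 2*(-2)**2) = 66*22 + (121 + 2*4) = 1452 + (121 + 8) = 1452 + 129 = 1581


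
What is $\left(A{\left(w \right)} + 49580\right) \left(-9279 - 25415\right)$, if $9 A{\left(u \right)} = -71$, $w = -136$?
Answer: $- \frac{15478693406}{9} \approx -1.7199 \cdot 10^{9}$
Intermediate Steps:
$A{\left(u \right)} = - \frac{71}{9}$ ($A{\left(u \right)} = \frac{1}{9} \left(-71\right) = - \frac{71}{9}$)
$\left(A{\left(w \right)} + 49580\right) \left(-9279 - 25415\right) = \left(- \frac{71}{9} + 49580\right) \left(-9279 - 25415\right) = \frac{446149}{9} \left(-34694\right) = - \frac{15478693406}{9}$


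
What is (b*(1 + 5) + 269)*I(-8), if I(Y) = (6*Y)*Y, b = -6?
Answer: 89472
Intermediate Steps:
I(Y) = 6*Y²
(b*(1 + 5) + 269)*I(-8) = (-6*(1 + 5) + 269)*(6*(-8)²) = (-6*6 + 269)*(6*64) = (-36 + 269)*384 = 233*384 = 89472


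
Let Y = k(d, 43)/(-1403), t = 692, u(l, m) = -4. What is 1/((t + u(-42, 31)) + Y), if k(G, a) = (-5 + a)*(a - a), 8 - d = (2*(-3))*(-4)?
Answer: 1/688 ≈ 0.0014535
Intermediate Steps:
d = -16 (d = 8 - 2*(-3)*(-4) = 8 - (-6)*(-4) = 8 - 1*24 = 8 - 24 = -16)
k(G, a) = 0 (k(G, a) = (-5 + a)*0 = 0)
Y = 0 (Y = 0/(-1403) = 0*(-1/1403) = 0)
1/((t + u(-42, 31)) + Y) = 1/((692 - 4) + 0) = 1/(688 + 0) = 1/688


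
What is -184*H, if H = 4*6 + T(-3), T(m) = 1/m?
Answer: -13064/3 ≈ -4354.7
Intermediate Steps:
H = 71/3 (H = 4*6 + 1/(-3) = 24 - ⅓ = 71/3 ≈ 23.667)
-184*H = -184*71/3 = -13064/3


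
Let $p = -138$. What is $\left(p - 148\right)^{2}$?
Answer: $81796$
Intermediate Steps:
$\left(p - 148\right)^{2} = \left(-138 - 148\right)^{2} = \left(-286\right)^{2} = 81796$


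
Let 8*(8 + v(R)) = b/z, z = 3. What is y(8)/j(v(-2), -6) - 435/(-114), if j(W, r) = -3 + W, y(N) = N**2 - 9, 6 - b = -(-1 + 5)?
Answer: -6665/4826 ≈ -1.3811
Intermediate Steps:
b = 10 (b = 6 - (-1)*(-1 + 5) = 6 - (-1)*4 = 6 - 1*(-4) = 6 + 4 = 10)
y(N) = -9 + N**2
v(R) = -91/12 (v(R) = -8 + (10/3)/8 = -8 + (10*(1/3))/8 = -8 + (1/8)*(10/3) = -8 + 5/12 = -91/12)
y(8)/j(v(-2), -6) - 435/(-114) = (-9 + 8**2)/(-3 - 91/12) - 435/(-114) = (-9 + 64)/(-127/12) - 435*(-1/114) = 55*(-12/127) + 145/38 = -660/127 + 145/38 = -6665/4826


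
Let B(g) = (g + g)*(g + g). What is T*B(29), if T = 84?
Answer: 282576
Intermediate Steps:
B(g) = 4*g² (B(g) = (2*g)*(2*g) = 4*g²)
T*B(29) = 84*(4*29²) = 84*(4*841) = 84*3364 = 282576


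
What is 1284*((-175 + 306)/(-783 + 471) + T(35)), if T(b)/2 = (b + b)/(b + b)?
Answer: 52751/26 ≈ 2028.9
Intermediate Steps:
T(b) = 2 (T(b) = 2*((b + b)/(b + b)) = 2*((2*b)/((2*b))) = 2*((2*b)*(1/(2*b))) = 2*1 = 2)
1284*((-175 + 306)/(-783 + 471) + T(35)) = 1284*((-175 + 306)/(-783 + 471) + 2) = 1284*(131/(-312) + 2) = 1284*(131*(-1/312) + 2) = 1284*(-131/312 + 2) = 1284*(493/312) = 52751/26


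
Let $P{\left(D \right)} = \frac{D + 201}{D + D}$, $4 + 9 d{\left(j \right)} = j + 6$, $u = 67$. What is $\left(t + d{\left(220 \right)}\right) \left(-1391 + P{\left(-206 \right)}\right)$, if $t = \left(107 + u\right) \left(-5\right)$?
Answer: $\frac{121112386}{103} \approx 1.1758 \cdot 10^{6}$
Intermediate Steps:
$d{\left(j \right)} = \frac{2}{9} + \frac{j}{9}$ ($d{\left(j \right)} = - \frac{4}{9} + \frac{j + 6}{9} = - \frac{4}{9} + \frac{6 + j}{9} = - \frac{4}{9} + \left(\frac{2}{3} + \frac{j}{9}\right) = \frac{2}{9} + \frac{j}{9}$)
$P{\left(D \right)} = \frac{201 + D}{2 D}$
$t = -870$ ($t = \left(107 + 67\right) \left(-5\right) = 174 \left(-5\right) = -870$)
$\left(t + d{\left(220 \right)}\right) \left(-1391 + P{\left(-206 \right)}\right) = \left(-870 + \left(\frac{2}{9} + \frac{1}{9} \cdot 220\right)\right) \left(-1391 + \frac{201 - 206}{2 \left(-206\right)}\right) = \left(-870 + \left(\frac{2}{9} + \frac{220}{9}\right)\right) \left(-1391 + \frac{1}{2} \left(- \frac{1}{206}\right) \left(-5\right)\right) = \left(-870 + \frac{74}{3}\right) \left(-1391 + \frac{5}{412}\right) = \left(- \frac{2536}{3}\right) \left(- \frac{573087}{412}\right) = \frac{121112386}{103}$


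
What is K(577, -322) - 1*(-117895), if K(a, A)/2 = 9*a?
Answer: 128281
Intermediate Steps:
K(a, A) = 18*a (K(a, A) = 2*(9*a) = 18*a)
K(577, -322) - 1*(-117895) = 18*577 - 1*(-117895) = 10386 + 117895 = 128281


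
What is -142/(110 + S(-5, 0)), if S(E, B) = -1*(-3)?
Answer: -142/113 ≈ -1.2566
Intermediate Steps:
S(E, B) = 3
-142/(110 + S(-5, 0)) = -142/(110 + 3) = -142/113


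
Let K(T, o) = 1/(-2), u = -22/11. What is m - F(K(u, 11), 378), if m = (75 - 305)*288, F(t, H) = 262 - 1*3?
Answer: -66499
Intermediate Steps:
u = -2 (u = -22*1/11 = -2)
K(T, o) = -½
F(t, H) = 259 (F(t, H) = 262 - 3 = 259)
m = -66240 (m = -230*288 = -66240)
m - F(K(u, 11), 378) = -66240 - 1*259 = -66240 - 259 = -66499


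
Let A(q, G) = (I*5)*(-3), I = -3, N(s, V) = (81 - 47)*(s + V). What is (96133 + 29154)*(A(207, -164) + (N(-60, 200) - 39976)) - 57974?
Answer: -4406527051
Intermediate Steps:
N(s, V) = 34*V + 34*s (N(s, V) = 34*(V + s) = 34*V + 34*s)
A(q, G) = 45 (A(q, G) = -3*5*(-3) = -15*(-3) = 45)
(96133 + 29154)*(A(207, -164) + (N(-60, 200) - 39976)) - 57974 = (96133 + 29154)*(45 + ((34*200 + 34*(-60)) - 39976)) - 57974 = 125287*(45 + ((6800 - 2040) - 39976)) - 57974 = 125287*(45 + (4760 - 39976)) - 57974 = 125287*(45 - 35216) - 57974 = 125287*(-35171) - 57974 = -4406469077 - 57974 = -4406527051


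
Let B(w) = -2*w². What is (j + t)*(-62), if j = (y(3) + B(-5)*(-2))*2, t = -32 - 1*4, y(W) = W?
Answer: -10540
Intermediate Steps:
t = -36 (t = -32 - 4 = -36)
j = 206 (j = (3 - 2*(-5)²*(-2))*2 = (3 - 2*25*(-2))*2 = (3 - 50*(-2))*2 = (3 + 100)*2 = 103*2 = 206)
(j + t)*(-62) = (206 - 36)*(-62) = 170*(-62) = -10540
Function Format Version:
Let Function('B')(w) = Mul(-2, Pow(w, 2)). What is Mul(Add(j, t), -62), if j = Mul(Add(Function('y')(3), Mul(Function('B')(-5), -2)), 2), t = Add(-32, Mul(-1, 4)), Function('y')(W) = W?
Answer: -10540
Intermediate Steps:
t = -36 (t = Add(-32, -4) = -36)
j = 206 (j = Mul(Add(3, Mul(Mul(-2, Pow(-5, 2)), -2)), 2) = Mul(Add(3, Mul(Mul(-2, 25), -2)), 2) = Mul(Add(3, Mul(-50, -2)), 2) = Mul(Add(3, 100), 2) = Mul(103, 2) = 206)
Mul(Add(j, t), -62) = Mul(Add(206, -36), -62) = Mul(170, -62) = -10540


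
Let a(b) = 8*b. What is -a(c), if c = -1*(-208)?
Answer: -1664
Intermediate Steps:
c = 208
-a(c) = -8*208 = -1*1664 = -1664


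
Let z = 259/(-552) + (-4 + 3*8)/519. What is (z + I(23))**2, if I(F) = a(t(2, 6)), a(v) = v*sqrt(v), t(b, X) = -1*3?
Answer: -27170521367/1013276224 + 41127*I*sqrt(3)/15916 ≈ -26.815 + 4.4756*I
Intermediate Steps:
t(b, X) = -3
a(v) = v**(3/2)
z = -13709/31832 (z = 259*(-1/552) + (-4 + 24)*(1/519) = -259/552 + 20*(1/519) = -259/552 + 20/519 = -13709/31832 ≈ -0.43067)
I(F) = -3*I*sqrt(3) (I(F) = (-3)**(3/2) = -3*I*sqrt(3))
(z + I(23))**2 = (-13709/31832 - 3*I*sqrt(3))**2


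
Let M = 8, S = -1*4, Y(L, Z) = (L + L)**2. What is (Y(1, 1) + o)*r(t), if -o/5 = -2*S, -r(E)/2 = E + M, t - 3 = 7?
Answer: 1296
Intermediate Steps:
Y(L, Z) = 4*L**2 (Y(L, Z) = (2*L)**2 = 4*L**2)
S = -4
t = 10 (t = 3 + 7 = 10)
r(E) = -16 - 2*E (r(E) = -2*(E + 8) = -2*(8 + E) = -16 - 2*E)
o = -40 (o = -(-10)*(-4) = -5*8 = -40)
(Y(1, 1) + o)*r(t) = (4*1**2 - 40)*(-16 - 2*10) = (4*1 - 40)*(-16 - 20) = (4 - 40)*(-36) = -36*(-36) = 1296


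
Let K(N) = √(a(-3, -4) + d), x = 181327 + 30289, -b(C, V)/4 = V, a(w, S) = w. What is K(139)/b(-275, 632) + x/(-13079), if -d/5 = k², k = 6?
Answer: -211616/13079 - I*√183/2528 ≈ -16.18 - 0.0053512*I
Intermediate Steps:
b(C, V) = -4*V
x = 211616
d = -180 (d = -5*6² = -5*36 = -180)
K(N) = I*√183 (K(N) = √(-3 - 180) = √(-183) = I*√183)
K(139)/b(-275, 632) + x/(-13079) = (I*√183)/((-4*632)) + 211616/(-13079) = (I*√183)/(-2528) + 211616*(-1/13079) = (I*√183)*(-1/2528) - 211616/13079 = -I*√183/2528 - 211616/13079 = -211616/13079 - I*√183/2528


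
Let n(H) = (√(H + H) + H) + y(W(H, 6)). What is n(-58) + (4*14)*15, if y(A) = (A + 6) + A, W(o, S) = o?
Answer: 672 + 2*I*√29 ≈ 672.0 + 10.77*I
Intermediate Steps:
y(A) = 6 + 2*A (y(A) = (6 + A) + A = 6 + 2*A)
n(H) = 6 + 3*H + √2*√H (n(H) = (√(H + H) + H) + (6 + 2*H) = (√(2*H) + H) + (6 + 2*H) = (√2*√H + H) + (6 + 2*H) = (H + √2*√H) + (6 + 2*H) = 6 + 3*H + √2*√H)
n(-58) + (4*14)*15 = (6 + 3*(-58) + √2*√(-58)) + (4*14)*15 = (6 - 174 + √2*(I*√58)) + 56*15 = (6 - 174 + 2*I*√29) + 840 = (-168 + 2*I*√29) + 840 = 672 + 2*I*√29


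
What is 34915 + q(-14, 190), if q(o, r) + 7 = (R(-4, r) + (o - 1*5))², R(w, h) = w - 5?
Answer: 35692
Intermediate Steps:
R(w, h) = -5 + w
q(o, r) = -7 + (-14 + o)² (q(o, r) = -7 + ((-5 - 4) + (o - 1*5))² = -7 + (-9 + (o - 5))² = -7 + (-9 + (-5 + o))² = -7 + (-14 + o)²)
34915 + q(-14, 190) = 34915 + (-7 + (-14 - 14)²) = 34915 + (-7 + (-28)²) = 34915 + (-7 + 784) = 34915 + 777 = 35692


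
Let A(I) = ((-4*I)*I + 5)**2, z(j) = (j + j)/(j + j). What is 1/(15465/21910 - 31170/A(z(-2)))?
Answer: -4382/136583847 ≈ -3.2083e-5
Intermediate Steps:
z(j) = 1 (z(j) = (2*j)/((2*j)) = (2*j)*(1/(2*j)) = 1)
A(I) = (5 - 4*I**2)**2 (A(I) = (-4*I**2 + 5)**2 = (5 - 4*I**2)**2)
1/(15465/21910 - 31170/A(z(-2))) = 1/(15465/21910 - 31170/(-5 + 4*1**2)**2) = 1/(15465*(1/21910) - 31170/(-5 + 4*1)**2) = 1/(3093/4382 - 31170/(-5 + 4)**2) = 1/(3093/4382 - 31170/((-1)**2)) = 1/(3093/4382 - 31170/1) = 1/(3093/4382 - 31170*1) = 1/(3093/4382 - 31170) = 1/(-136583847/4382) = -4382/136583847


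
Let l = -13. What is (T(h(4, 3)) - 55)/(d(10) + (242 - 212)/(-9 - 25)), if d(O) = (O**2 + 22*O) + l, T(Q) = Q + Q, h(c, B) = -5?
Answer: -1105/5204 ≈ -0.21234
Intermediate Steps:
T(Q) = 2*Q
d(O) = -13 + O**2 + 22*O (d(O) = (O**2 + 22*O) - 13 = -13 + O**2 + 22*O)
(T(h(4, 3)) - 55)/(d(10) + (242 - 212)/(-9 - 25)) = (2*(-5) - 55)/((-13 + 10**2 + 22*10) + (242 - 212)/(-9 - 25)) = (-10 - 55)/((-13 + 100 + 220) + 30/(-34)) = -65/(307 + 30*(-1/34)) = -65/(307 - 15/17) = -65/5204/17 = -65*17/5204 = -1105/5204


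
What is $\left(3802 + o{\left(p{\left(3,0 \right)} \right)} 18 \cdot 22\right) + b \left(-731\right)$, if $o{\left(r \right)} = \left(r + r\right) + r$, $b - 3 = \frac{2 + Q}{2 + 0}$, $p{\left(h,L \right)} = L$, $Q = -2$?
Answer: $1609$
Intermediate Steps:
$b = 3$ ($b = 3 + \frac{2 - 2}{2 + 0} = 3 + \frac{0}{2} = 3 + 0 \cdot \frac{1}{2} = 3 + 0 = 3$)
$o{\left(r \right)} = 3 r$ ($o{\left(r \right)} = 2 r + r = 3 r$)
$\left(3802 + o{\left(p{\left(3,0 \right)} \right)} 18 \cdot 22\right) + b \left(-731\right) = \left(3802 + 3 \cdot 0 \cdot 18 \cdot 22\right) + 3 \left(-731\right) = \left(3802 + 0 \cdot 18 \cdot 22\right) - 2193 = \left(3802 + 0 \cdot 22\right) - 2193 = \left(3802 + 0\right) - 2193 = 3802 - 2193 = 1609$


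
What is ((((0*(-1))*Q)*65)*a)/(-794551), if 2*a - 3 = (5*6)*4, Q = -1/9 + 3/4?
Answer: 0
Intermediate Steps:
Q = 23/36 (Q = -1*⅑ + 3*(¼) = -⅑ + ¾ = 23/36 ≈ 0.63889)
a = 123/2 (a = 3/2 + ((5*6)*4)/2 = 3/2 + (30*4)/2 = 3/2 + (½)*120 = 3/2 + 60 = 123/2 ≈ 61.500)
((((0*(-1))*Q)*65)*a)/(-794551) = ((((0*(-1))*(23/36))*65)*(123/2))/(-794551) = (((0*(23/36))*65)*(123/2))*(-1/794551) = ((0*65)*(123/2))*(-1/794551) = (0*(123/2))*(-1/794551) = 0*(-1/794551) = 0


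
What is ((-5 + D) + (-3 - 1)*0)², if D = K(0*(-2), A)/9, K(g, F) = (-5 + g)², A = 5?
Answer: 400/81 ≈ 4.9383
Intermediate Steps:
D = 25/9 (D = (-5 + 0*(-2))²/9 = (-5 + 0)²*(⅑) = (-5)²*(⅑) = 25*(⅑) = 25/9 ≈ 2.7778)
((-5 + D) + (-3 - 1)*0)² = ((-5 + 25/9) + (-3 - 1)*0)² = (-20/9 - 4*0)² = (-20/9 + 0)² = (-20/9)² = 400/81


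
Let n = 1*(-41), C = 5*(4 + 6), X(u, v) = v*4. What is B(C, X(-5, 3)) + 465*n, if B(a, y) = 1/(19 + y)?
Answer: -591014/31 ≈ -19065.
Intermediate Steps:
X(u, v) = 4*v
C = 50 (C = 5*10 = 50)
n = -41
B(C, X(-5, 3)) + 465*n = 1/(19 + 4*3) + 465*(-41) = 1/(19 + 12) - 19065 = 1/31 - 19065 = -591014/31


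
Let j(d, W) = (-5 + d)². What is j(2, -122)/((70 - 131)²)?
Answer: 9/3721 ≈ 0.0024187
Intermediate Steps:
j(2, -122)/((70 - 131)²) = (-5 + 2)²/((70 - 131)²) = (-3)²/((-61)²) = 9/3721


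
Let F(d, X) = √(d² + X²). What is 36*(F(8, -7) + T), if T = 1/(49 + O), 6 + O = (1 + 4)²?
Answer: 9/17 + 36*√113 ≈ 383.21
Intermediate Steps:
O = 19 (O = -6 + (1 + 4)² = -6 + 5² = -6 + 25 = 19)
F(d, X) = √(X² + d²)
T = 1/68 (T = 1/(49 + 19) = 1/68 ≈ 0.014706)
36*(F(8, -7) + T) = 36*(√((-7)² + 8²) + 1/68) = 36*(√(49 + 64) + 1/68) = 36*(√113 + 1/68) = 36*(1/68 + √113) = 9/17 + 36*√113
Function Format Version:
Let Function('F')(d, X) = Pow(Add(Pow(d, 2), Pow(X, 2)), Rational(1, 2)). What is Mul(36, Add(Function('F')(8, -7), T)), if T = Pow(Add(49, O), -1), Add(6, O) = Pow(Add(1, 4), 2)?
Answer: Add(Rational(9, 17), Mul(36, Pow(113, Rational(1, 2)))) ≈ 383.21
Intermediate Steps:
O = 19 (O = Add(-6, Pow(Add(1, 4), 2)) = Add(-6, Pow(5, 2)) = Add(-6, 25) = 19)
Function('F')(d, X) = Pow(Add(Pow(X, 2), Pow(d, 2)), Rational(1, 2))
T = Rational(1, 68) (T = Pow(Add(49, 19), -1) = Pow(68, -1) = Rational(1, 68) ≈ 0.014706)
Mul(36, Add(Function('F')(8, -7), T)) = Mul(36, Add(Pow(Add(Pow(-7, 2), Pow(8, 2)), Rational(1, 2)), Rational(1, 68))) = Mul(36, Add(Pow(Add(49, 64), Rational(1, 2)), Rational(1, 68))) = Mul(36, Add(Pow(113, Rational(1, 2)), Rational(1, 68))) = Mul(36, Add(Rational(1, 68), Pow(113, Rational(1, 2)))) = Add(Rational(9, 17), Mul(36, Pow(113, Rational(1, 2))))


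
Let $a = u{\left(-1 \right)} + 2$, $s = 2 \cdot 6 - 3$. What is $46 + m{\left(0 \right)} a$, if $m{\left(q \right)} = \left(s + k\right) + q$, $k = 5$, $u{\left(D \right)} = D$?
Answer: $60$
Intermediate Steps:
$s = 9$ ($s = 12 - 3 = 9$)
$m{\left(q \right)} = 14 + q$ ($m{\left(q \right)} = \left(9 + 5\right) + q = 14 + q$)
$a = 1$ ($a = -1 + 2 = 1$)
$46 + m{\left(0 \right)} a = 46 + \left(14 + 0\right) 1 = 46 + 14 \cdot 1 = 46 + 14 = 60$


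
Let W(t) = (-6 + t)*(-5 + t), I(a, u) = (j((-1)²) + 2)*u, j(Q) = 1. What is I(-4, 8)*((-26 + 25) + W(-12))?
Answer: 7320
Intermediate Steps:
I(a, u) = 3*u (I(a, u) = (1 + 2)*u = 3*u)
I(-4, 8)*((-26 + 25) + W(-12)) = (3*8)*((-26 + 25) + (30 + (-12)² - 11*(-12))) = 24*(-1 + (30 + 144 + 132)) = 24*(-1 + 306) = 24*305 = 7320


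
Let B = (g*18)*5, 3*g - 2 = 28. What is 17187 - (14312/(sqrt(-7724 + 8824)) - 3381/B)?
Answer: 5157227/300 - 7156*sqrt(11)/55 ≈ 16759.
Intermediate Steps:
g = 10 (g = 2/3 + (1/3)*28 = 2/3 + 28/3 = 10)
B = 900 (B = (10*18)*5 = 180*5 = 900)
17187 - (14312/(sqrt(-7724 + 8824)) - 3381/B) = 17187 - (14312/(sqrt(-7724 + 8824)) - 3381/900) = 17187 - (14312/(sqrt(1100)) - 3381*1/900) = 17187 - (14312/((10*sqrt(11))) - 1127/300) = 17187 - (14312*(sqrt(11)/110) - 1127/300) = 17187 - (7156*sqrt(11)/55 - 1127/300) = 17187 - (-1127/300 + 7156*sqrt(11)/55) = 17187 + (1127/300 - 7156*sqrt(11)/55) = 5157227/300 - 7156*sqrt(11)/55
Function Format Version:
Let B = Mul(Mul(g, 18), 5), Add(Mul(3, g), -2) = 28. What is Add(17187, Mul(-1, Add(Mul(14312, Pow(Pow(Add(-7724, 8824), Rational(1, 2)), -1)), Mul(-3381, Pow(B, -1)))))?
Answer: Add(Rational(5157227, 300), Mul(Rational(-7156, 55), Pow(11, Rational(1, 2)))) ≈ 16759.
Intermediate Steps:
g = 10 (g = Add(Rational(2, 3), Mul(Rational(1, 3), 28)) = Add(Rational(2, 3), Rational(28, 3)) = 10)
B = 900 (B = Mul(Mul(10, 18), 5) = Mul(180, 5) = 900)
Add(17187, Mul(-1, Add(Mul(14312, Pow(Pow(Add(-7724, 8824), Rational(1, 2)), -1)), Mul(-3381, Pow(B, -1))))) = Add(17187, Mul(-1, Add(Mul(14312, Pow(Pow(Add(-7724, 8824), Rational(1, 2)), -1)), Mul(-3381, Pow(900, -1))))) = Add(17187, Mul(-1, Add(Mul(14312, Pow(Pow(1100, Rational(1, 2)), -1)), Mul(-3381, Rational(1, 900))))) = Add(17187, Mul(-1, Add(Mul(14312, Pow(Mul(10, Pow(11, Rational(1, 2))), -1)), Rational(-1127, 300)))) = Add(17187, Mul(-1, Add(Mul(14312, Mul(Rational(1, 110), Pow(11, Rational(1, 2)))), Rational(-1127, 300)))) = Add(17187, Mul(-1, Add(Mul(Rational(7156, 55), Pow(11, Rational(1, 2))), Rational(-1127, 300)))) = Add(17187, Mul(-1, Add(Rational(-1127, 300), Mul(Rational(7156, 55), Pow(11, Rational(1, 2)))))) = Add(17187, Add(Rational(1127, 300), Mul(Rational(-7156, 55), Pow(11, Rational(1, 2))))) = Add(Rational(5157227, 300), Mul(Rational(-7156, 55), Pow(11, Rational(1, 2))))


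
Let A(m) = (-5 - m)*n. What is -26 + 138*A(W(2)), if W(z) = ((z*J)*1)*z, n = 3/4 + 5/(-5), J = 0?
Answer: 293/2 ≈ 146.50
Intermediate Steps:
n = -¼ (n = 3*(¼) + 5*(-⅕) = ¾ - 1 = -¼ ≈ -0.25000)
W(z) = 0 (W(z) = ((z*0)*1)*z = (0*1)*z = 0*z = 0)
A(m) = 5/4 + m/4 (A(m) = (-5 - m)*(-¼) = 5/4 + m/4)
-26 + 138*A(W(2)) = -26 + 138*(5/4 + (¼)*0) = -26 + 138*(5/4 + 0) = -26 + 138*(5/4) = -26 + 345/2 = 293/2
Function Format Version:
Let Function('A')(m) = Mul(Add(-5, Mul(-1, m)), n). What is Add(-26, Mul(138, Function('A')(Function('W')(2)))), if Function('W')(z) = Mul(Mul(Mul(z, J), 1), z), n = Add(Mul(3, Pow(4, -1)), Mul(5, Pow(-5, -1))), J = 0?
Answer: Rational(293, 2) ≈ 146.50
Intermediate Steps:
n = Rational(-1, 4) (n = Add(Mul(3, Rational(1, 4)), Mul(5, Rational(-1, 5))) = Add(Rational(3, 4), -1) = Rational(-1, 4) ≈ -0.25000)
Function('W')(z) = 0 (Function('W')(z) = Mul(Mul(Mul(z, 0), 1), z) = Mul(Mul(0, 1), z) = Mul(0, z) = 0)
Function('A')(m) = Add(Rational(5, 4), Mul(Rational(1, 4), m)) (Function('A')(m) = Mul(Add(-5, Mul(-1, m)), Rational(-1, 4)) = Add(Rational(5, 4), Mul(Rational(1, 4), m)))
Add(-26, Mul(138, Function('A')(Function('W')(2)))) = Add(-26, Mul(138, Add(Rational(5, 4), Mul(Rational(1, 4), 0)))) = Add(-26, Mul(138, Add(Rational(5, 4), 0))) = Add(-26, Mul(138, Rational(5, 4))) = Add(-26, Rational(345, 2)) = Rational(293, 2)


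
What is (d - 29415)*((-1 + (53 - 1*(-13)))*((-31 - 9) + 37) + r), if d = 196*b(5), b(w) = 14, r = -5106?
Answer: 141382971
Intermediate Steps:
d = 2744 (d = 196*14 = 2744)
(d - 29415)*((-1 + (53 - 1*(-13)))*((-31 - 9) + 37) + r) = (2744 - 29415)*((-1 + (53 - 1*(-13)))*((-31 - 9) + 37) - 5106) = -26671*((-1 + (53 + 13))*(-40 + 37) - 5106) = -26671*((-1 + 66)*(-3) - 5106) = -26671*(65*(-3) - 5106) = -26671*(-195 - 5106) = -26671*(-5301) = 141382971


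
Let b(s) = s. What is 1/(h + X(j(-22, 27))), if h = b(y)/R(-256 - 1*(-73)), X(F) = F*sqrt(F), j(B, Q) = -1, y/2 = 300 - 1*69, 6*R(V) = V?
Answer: -56364/857497 + 3721*I/857497 ≈ -0.065731 + 0.0043394*I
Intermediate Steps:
R(V) = V/6
y = 462 (y = 2*(300 - 1*69) = 2*(300 - 69) = 2*231 = 462)
X(F) = F**(3/2)
h = -924/61 (h = 462/(((-256 - 1*(-73))/6)) = 462/(((-256 + 73)/6)) = 462/(((1/6)*(-183))) = 462/(-61/2) = 462*(-2/61) = -924/61 ≈ -15.148)
1/(h + X(j(-22, 27))) = 1/(-924/61 + (-1)**(3/2)) = 1/(-924/61 - I) = 3721*(-924/61 + I)/857497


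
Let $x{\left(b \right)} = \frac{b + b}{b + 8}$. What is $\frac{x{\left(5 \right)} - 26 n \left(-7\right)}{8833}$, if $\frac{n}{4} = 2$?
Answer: $\frac{18938}{114829} \approx 0.16492$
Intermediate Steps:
$n = 8$ ($n = 4 \cdot 2 = 8$)
$x{\left(b \right)} = \frac{2 b}{8 + b}$
$\frac{x{\left(5 \right)} - 26 n \left(-7\right)}{8833} = \frac{2 \cdot 5 \frac{1}{8 + 5} - 26 \cdot 8 \left(-7\right)}{8833} = \left(2 \cdot 5 \cdot \frac{1}{13} - -1456\right) \frac{1}{8833} = \left(2 \cdot 5 \cdot \frac{1}{13} + 1456\right) \frac{1}{8833} = \left(\frac{10}{13} + 1456\right) \frac{1}{8833} = \frac{18938}{13} \cdot \frac{1}{8833} = \frac{18938}{114829}$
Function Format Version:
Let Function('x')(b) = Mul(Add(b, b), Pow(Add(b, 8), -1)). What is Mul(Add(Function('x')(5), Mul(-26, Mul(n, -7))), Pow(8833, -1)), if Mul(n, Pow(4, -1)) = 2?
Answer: Rational(18938, 114829) ≈ 0.16492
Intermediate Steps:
n = 8 (n = Mul(4, 2) = 8)
Function('x')(b) = Mul(2, b, Pow(Add(8, b), -1)) (Function('x')(b) = Mul(Mul(2, b), Pow(Add(8, b), -1)) = Mul(2, b, Pow(Add(8, b), -1)))
Mul(Add(Function('x')(5), Mul(-26, Mul(n, -7))), Pow(8833, -1)) = Mul(Add(Mul(2, 5, Pow(Add(8, 5), -1)), Mul(-26, Mul(8, -7))), Pow(8833, -1)) = Mul(Add(Mul(2, 5, Pow(13, -1)), Mul(-26, -56)), Rational(1, 8833)) = Mul(Add(Mul(2, 5, Rational(1, 13)), 1456), Rational(1, 8833)) = Mul(Add(Rational(10, 13), 1456), Rational(1, 8833)) = Mul(Rational(18938, 13), Rational(1, 8833)) = Rational(18938, 114829)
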